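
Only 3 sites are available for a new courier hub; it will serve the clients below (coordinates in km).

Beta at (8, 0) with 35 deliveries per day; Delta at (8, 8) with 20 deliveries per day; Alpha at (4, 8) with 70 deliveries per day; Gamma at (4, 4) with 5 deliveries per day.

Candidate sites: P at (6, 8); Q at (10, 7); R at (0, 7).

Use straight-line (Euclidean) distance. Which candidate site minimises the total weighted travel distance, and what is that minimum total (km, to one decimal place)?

P, total 491.0 km

Total weighted distance at each candidate:
  P (6, 8): total = 491.0
  Q (10, 7): total = 758.9
  R (0, 7): total = 846.9
Minimum is at P with total 491.0 km.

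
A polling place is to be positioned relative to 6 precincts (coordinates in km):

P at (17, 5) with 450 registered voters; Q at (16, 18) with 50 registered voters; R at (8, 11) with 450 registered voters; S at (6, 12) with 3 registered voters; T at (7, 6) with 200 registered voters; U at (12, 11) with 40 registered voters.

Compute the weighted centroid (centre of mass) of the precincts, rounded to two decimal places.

(11.69, 8.19)

The minimiser of Σwᵢ‖p−pᵢ‖² is the weighted centroid p* = (Σwᵢpᵢ)/(Σwᵢ).
Σwᵢ = 1193.
Σwᵢxᵢ = 450·17 + 50·16 + 450·8 + 3·6 + 200·7 + 40·12 = 13948.
Σwᵢyᵢ = 450·5 + 50·18 + 450·11 + 3·12 + 200·6 + 40·11 = 9776.
x* = 13948/1193 = 11.69, y* = 9776/1193 = 8.19.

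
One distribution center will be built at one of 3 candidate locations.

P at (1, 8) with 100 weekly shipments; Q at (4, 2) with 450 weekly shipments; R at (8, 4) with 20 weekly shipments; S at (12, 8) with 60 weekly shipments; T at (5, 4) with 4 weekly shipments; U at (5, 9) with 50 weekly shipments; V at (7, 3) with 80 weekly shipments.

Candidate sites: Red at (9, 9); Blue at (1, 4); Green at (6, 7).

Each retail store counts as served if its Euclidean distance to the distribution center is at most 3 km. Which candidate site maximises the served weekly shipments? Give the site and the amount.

Coverage radius r = 3 km; a point is covered iff (Δx)²+(Δy)² ≤ 3² = 9.
  Red (9, 9): covers {none} → 0
  Blue (1, 4): covers {none} → 0
  Green (6, 7): covers {U} → 50
Maximum coverage at Green: 50 weekly shipments.

Green, covering 50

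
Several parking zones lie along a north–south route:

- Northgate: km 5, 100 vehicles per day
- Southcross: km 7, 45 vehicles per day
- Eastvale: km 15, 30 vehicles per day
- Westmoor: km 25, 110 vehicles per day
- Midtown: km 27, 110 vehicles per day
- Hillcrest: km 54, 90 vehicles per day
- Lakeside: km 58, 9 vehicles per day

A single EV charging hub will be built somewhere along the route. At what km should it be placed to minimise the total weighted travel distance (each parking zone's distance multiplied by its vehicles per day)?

x = 25

For a sum of weighted absolute distances on a line, the optimum is the weighted median (not the mean). Total weight W = 494; half-weight = 247.
Sort by position and accumulate weight:
  km 5 (Northgate, w=100) → cum 100
  km 7 (Southcross, w=45) → cum 145
  km 15 (Eastvale, w=30) → cum 175
  km 25 (Westmoor, w=110) → cum 285  ≥ 247 → median here
  km 27 (Midtown, w=110) → cum 395
  km 54 (Hillcrest, w=90) → cum 485
  km 58 (Lakeside, w=9) → cum 494
Optimal location: km 25.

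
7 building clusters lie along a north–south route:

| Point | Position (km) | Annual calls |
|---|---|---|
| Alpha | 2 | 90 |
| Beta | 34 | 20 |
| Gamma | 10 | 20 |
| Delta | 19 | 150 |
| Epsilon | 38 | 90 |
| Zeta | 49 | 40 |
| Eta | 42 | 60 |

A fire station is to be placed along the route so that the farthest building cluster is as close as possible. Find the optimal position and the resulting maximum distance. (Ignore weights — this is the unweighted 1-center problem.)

location 25.5, max distance 23.5

The 1-center on a line is the midpoint of the two extreme points: leftmost at 2, rightmost at 49.
Optimal location = (2 + 49)/2 = 25.5; maximum distance = (49 − 2)/2 = 23.5.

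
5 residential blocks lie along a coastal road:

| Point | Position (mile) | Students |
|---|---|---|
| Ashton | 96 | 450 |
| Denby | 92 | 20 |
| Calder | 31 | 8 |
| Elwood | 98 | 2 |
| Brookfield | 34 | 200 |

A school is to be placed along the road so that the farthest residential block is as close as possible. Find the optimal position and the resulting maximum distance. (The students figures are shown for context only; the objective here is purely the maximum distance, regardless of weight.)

The 1-center on a line is the midpoint of the two extreme points: leftmost at 31, rightmost at 98.
Optimal location = (31 + 98)/2 = 64.5; maximum distance = (98 − 31)/2 = 33.5.

location 64.5, max distance 33.5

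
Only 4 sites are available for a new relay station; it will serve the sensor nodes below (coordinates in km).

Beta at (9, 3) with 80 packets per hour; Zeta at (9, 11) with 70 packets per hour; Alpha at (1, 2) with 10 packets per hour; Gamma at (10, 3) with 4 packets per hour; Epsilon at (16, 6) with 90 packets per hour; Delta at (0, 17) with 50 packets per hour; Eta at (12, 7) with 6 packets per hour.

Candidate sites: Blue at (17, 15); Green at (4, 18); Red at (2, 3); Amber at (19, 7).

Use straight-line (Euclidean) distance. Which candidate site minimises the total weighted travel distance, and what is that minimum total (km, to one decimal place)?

Total weighted distance at each candidate:
  Blue (17, 15): total = 3769.1
  Green (4, 18): total = 3909.6
  Red (2, 3): total = 3410.6
  Amber (19, 7): total = 3241.9
Minimum is at Amber with total 3241.9 km.

Amber, total 3241.9 km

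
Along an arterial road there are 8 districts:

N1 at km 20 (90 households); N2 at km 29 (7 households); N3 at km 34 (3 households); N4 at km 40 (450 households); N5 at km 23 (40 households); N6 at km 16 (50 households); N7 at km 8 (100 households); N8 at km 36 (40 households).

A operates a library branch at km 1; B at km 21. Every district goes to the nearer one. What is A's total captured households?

100

The indifferent point is the midpoint (1+21)/2 = 11; districts left of it (closer to A at 1) go to A, those right go to B.
  N7 at 8 (w=100) → A
  N6 at 16 (w=50) → B
  N1 at 20 (w=90) → B
  N5 at 23 (w=40) → B
  N2 at 29 (w=7) → B
  N3 at 34 (w=3) → B
  N8 at 36 (w=40) → B
  N4 at 40 (w=450) → B
A captures 100; B captures 680.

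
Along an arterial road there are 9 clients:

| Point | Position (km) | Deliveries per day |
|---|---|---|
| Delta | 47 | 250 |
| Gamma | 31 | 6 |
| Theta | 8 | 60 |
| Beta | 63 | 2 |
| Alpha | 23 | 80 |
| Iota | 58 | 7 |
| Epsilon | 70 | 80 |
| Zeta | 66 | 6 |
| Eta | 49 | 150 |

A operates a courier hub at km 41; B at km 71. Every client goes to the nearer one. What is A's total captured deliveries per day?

The indifferent point is the midpoint (41+71)/2 = 56; clients left of it (closer to A at 41) go to A, those right go to B.
  Theta at 8 (w=60) → A
  Alpha at 23 (w=80) → A
  Gamma at 31 (w=6) → A
  Delta at 47 (w=250) → A
  Eta at 49 (w=150) → A
  Iota at 58 (w=7) → B
  Beta at 63 (w=2) → B
  Zeta at 66 (w=6) → B
  Epsilon at 70 (w=80) → B
A captures 546; B captures 95.

546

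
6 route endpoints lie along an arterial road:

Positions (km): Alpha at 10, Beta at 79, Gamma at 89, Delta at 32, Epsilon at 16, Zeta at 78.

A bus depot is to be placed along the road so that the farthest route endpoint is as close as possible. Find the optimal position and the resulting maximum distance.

The 1-center on a line is the midpoint of the two extreme points: leftmost at 10, rightmost at 89.
Optimal location = (10 + 89)/2 = 49.5; maximum distance = (89 − 10)/2 = 39.5.

location 49.5, max distance 39.5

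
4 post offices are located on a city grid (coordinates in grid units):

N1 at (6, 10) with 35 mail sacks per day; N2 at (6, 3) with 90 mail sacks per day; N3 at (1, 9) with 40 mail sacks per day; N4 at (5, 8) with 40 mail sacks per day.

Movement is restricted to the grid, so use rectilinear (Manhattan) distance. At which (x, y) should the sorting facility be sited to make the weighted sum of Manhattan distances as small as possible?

(6, 8)

Manhattan distance separates: Σwᵢ(|x−xᵢ|+|y−yᵢ|) = Σwᵢ|x−xᵢ| + Σwᵢ|y−yᵢ|, so x and y are optimised independently as 1-D weighted medians.
Total weight W = 205; half = 102.5.
x-coordinate, sorted with cumulative weight:
  x=1 (N3, w=40) cum 40
  x=5 (N4, w=40) cum 80
  x=6 (N1, w=35) cum 115  ← median
  x=6 (N2, w=90) cum 205
⇒ x* = 6
y-coordinate, sorted with cumulative weight:
  y=3 (N2, w=90) cum 90
  y=8 (N4, w=40) cum 130  ← median
  y=9 (N3, w=40) cum 170
  y=10 (N1, w=35) cum 205
⇒ y* = 8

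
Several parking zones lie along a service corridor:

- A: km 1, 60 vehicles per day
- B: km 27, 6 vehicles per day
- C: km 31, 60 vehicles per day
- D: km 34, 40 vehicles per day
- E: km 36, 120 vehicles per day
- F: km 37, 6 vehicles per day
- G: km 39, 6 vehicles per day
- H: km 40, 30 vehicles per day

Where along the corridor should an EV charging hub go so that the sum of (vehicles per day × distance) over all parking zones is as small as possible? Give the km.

x = 34

For a sum of weighted absolute distances on a line, the optimum is the weighted median (not the mean). Total weight W = 328; half-weight = 164.
Sort by position and accumulate weight:
  km 1 (A, w=60) → cum 60
  km 27 (B, w=6) → cum 66
  km 31 (C, w=60) → cum 126
  km 34 (D, w=40) → cum 166  ≥ 164 → median here
  km 36 (E, w=120) → cum 286
  km 37 (F, w=6) → cum 292
  km 39 (G, w=6) → cum 298
  km 40 (H, w=30) → cum 328
Optimal location: km 34.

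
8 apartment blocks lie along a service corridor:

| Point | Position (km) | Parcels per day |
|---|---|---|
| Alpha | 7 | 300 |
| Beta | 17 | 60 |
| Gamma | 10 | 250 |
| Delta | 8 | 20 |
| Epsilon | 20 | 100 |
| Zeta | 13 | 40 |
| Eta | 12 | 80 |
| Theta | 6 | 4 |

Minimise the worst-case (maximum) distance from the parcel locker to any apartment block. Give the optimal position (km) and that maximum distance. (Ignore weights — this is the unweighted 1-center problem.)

location 13, max distance 7

The 1-center on a line is the midpoint of the two extreme points: leftmost at 6, rightmost at 20.
Optimal location = (6 + 20)/2 = 13; maximum distance = (20 − 6)/2 = 7.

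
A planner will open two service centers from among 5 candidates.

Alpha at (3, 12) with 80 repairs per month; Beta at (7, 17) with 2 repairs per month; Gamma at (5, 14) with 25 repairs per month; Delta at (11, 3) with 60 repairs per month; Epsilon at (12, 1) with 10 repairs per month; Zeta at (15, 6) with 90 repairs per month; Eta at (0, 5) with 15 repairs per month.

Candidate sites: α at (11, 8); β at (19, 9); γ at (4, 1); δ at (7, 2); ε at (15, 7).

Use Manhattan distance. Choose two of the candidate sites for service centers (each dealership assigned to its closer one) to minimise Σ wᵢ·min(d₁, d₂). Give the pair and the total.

{α, ε}, total 1966

Evaluate every pair (each demand assigned to the nearer of the two):
  {α, ε}: total = 1966
  {δ, ε}: total = 2100
  {γ, ε}: total = 2116
  {α, γ}: total = 2326
  {α, δ}: total = 2336
  {α, β}: total = 2416
  {β, δ}: total = 2640
  {β, γ}: total = 2718
  {β, ε}: total = 2736
  {γ, δ}: total = 2900
Best pair: {α, ε} with total 1966.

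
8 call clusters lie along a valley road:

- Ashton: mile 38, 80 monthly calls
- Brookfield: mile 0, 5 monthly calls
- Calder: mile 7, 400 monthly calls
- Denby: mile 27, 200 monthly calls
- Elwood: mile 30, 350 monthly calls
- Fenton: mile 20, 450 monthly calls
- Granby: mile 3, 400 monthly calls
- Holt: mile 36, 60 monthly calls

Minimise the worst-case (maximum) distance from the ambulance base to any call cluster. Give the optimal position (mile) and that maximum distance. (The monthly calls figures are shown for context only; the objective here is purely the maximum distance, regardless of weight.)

location 19, max distance 19

The 1-center on a line is the midpoint of the two extreme points: leftmost at 0, rightmost at 38.
Optimal location = (0 + 38)/2 = 19; maximum distance = (38 − 0)/2 = 19.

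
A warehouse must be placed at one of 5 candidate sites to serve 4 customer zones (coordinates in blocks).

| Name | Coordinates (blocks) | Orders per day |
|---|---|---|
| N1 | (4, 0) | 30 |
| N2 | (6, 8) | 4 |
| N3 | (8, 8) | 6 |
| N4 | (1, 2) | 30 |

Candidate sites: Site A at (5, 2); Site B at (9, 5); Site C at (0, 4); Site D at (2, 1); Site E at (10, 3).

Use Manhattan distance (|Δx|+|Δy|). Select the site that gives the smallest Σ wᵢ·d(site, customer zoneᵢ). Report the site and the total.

Total weighted distance at each candidate:
  Site A (5, 2): total = 292
  Site B (9, 5): total = 678
  Site C (0, 4): total = 442
  Site D (2, 1): total = 272
  Site E (10, 3): total = 648
Minimum is at Site D with total 272 blocks.

Site D, total 272 blocks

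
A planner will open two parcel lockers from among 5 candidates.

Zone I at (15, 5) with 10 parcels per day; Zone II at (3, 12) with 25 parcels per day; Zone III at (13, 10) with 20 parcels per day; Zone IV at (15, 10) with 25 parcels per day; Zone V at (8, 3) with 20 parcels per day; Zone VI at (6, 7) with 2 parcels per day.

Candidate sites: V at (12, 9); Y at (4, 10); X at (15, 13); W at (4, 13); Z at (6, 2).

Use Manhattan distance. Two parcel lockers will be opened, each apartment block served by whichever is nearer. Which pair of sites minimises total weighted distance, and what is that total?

Evaluate every pair (each demand assigned to the nearer of the two):
  {V, W}: total = 476
  {V, Y}: total = 495
  {Y, X}: total = 560
  {V, Z}: total = 580
  {X, W}: total = 601
  {X, Z}: total = 650
  {V, X}: total = 701
  {Y, Z}: total = 720
  {W, Z}: total = 830
  {Y, W}: total = 895
Best pair: {V, W} with total 476.

{V, W}, total 476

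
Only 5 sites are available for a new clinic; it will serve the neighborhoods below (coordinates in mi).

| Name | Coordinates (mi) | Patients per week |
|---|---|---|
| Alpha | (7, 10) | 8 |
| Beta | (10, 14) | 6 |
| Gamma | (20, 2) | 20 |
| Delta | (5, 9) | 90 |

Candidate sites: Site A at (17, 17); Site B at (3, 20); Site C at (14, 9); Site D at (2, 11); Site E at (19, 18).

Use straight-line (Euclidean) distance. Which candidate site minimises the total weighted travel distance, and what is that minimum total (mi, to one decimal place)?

Site D, total 819.0 mi

Total weighted distance at each candidate:
  Site A (17, 17): total = 1747.3
  Site B (3, 20): total = 1642.9
  Site C (14, 9): total = 1089.4
  Site D (2, 11): total = 819.0
  Site E (19, 18): total = 1993.0
Minimum is at Site D with total 819.0 mi.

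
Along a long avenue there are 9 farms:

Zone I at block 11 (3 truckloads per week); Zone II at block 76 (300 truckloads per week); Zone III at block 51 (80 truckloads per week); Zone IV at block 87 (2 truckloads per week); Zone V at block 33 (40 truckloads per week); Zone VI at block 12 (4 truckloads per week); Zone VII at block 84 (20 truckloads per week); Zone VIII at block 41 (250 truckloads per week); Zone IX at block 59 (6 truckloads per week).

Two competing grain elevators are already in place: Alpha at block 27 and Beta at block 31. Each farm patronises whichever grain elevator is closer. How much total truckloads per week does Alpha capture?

The indifferent point is the midpoint (27+31)/2 = 29; farms left of it (closer to Alpha at 27) go to Alpha, those right go to Beta.
  Zone I at 11 (w=3) → Alpha
  Zone VI at 12 (w=4) → Alpha
  Zone V at 33 (w=40) → Beta
  Zone VIII at 41 (w=250) → Beta
  Zone III at 51 (w=80) → Beta
  Zone IX at 59 (w=6) → Beta
  Zone II at 76 (w=300) → Beta
  Zone VII at 84 (w=20) → Beta
  Zone IV at 87 (w=2) → Beta
Alpha captures 7; Beta captures 698.

7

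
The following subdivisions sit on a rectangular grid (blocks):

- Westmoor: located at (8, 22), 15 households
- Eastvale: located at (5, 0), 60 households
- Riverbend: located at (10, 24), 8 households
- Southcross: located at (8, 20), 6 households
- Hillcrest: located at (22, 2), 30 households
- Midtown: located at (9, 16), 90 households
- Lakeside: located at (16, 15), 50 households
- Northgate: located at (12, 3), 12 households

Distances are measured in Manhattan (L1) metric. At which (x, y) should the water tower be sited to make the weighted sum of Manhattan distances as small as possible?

Manhattan distance separates: Σwᵢ(|x−xᵢ|+|y−yᵢ|) = Σwᵢ|x−xᵢ| + Σwᵢ|y−yᵢ|, so x and y are optimised independently as 1-D weighted medians.
Total weight W = 271; half = 135.5.
x-coordinate, sorted with cumulative weight:
  x=5 (Eastvale, w=60) cum 60
  x=8 (Westmoor, w=15) cum 75
  x=8 (Southcross, w=6) cum 81
  x=9 (Midtown, w=90) cum 171  ← median
  x=10 (Riverbend, w=8) cum 179
  x=12 (Northgate, w=12) cum 191
  x=16 (Lakeside, w=50) cum 241
  x=22 (Hillcrest, w=30) cum 271
⇒ x* = 9
y-coordinate, sorted with cumulative weight:
  y=0 (Eastvale, w=60) cum 60
  y=2 (Hillcrest, w=30) cum 90
  y=3 (Northgate, w=12) cum 102
  y=15 (Lakeside, w=50) cum 152  ← median
  y=16 (Midtown, w=90) cum 242
  y=20 (Southcross, w=6) cum 248
  y=22 (Westmoor, w=15) cum 263
  y=24 (Riverbend, w=8) cum 271
⇒ y* = 15

(9, 15)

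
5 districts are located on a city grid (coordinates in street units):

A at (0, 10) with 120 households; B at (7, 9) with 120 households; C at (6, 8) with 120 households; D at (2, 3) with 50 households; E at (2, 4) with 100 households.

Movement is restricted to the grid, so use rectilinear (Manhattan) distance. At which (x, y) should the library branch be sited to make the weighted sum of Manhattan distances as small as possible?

Manhattan distance separates: Σwᵢ(|x−xᵢ|+|y−yᵢ|) = Σwᵢ|x−xᵢ| + Σwᵢ|y−yᵢ|, so x and y are optimised independently as 1-D weighted medians.
Total weight W = 510; half = 255.
x-coordinate, sorted with cumulative weight:
  x=0 (A, w=120) cum 120
  x=2 (D, w=50) cum 170
  x=2 (E, w=100) cum 270  ← median
  x=6 (C, w=120) cum 390
  x=7 (B, w=120) cum 510
⇒ x* = 2
y-coordinate, sorted with cumulative weight:
  y=3 (D, w=50) cum 50
  y=4 (E, w=100) cum 150
  y=8 (C, w=120) cum 270  ← median
  y=9 (B, w=120) cum 390
  y=10 (A, w=120) cum 510
⇒ y* = 8

(2, 8)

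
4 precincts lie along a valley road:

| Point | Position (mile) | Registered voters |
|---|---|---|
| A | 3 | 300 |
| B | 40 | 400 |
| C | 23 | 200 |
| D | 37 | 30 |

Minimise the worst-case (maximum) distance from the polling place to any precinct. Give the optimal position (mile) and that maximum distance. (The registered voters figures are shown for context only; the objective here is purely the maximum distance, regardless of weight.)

location 21.5, max distance 18.5

The 1-center on a line is the midpoint of the two extreme points: leftmost at 3, rightmost at 40.
Optimal location = (3 + 40)/2 = 21.5; maximum distance = (40 − 3)/2 = 18.5.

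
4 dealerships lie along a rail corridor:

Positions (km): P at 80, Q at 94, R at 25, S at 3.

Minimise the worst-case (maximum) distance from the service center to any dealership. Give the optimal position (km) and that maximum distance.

location 48.5, max distance 45.5

The 1-center on a line is the midpoint of the two extreme points: leftmost at 3, rightmost at 94.
Optimal location = (3 + 94)/2 = 48.5; maximum distance = (94 − 3)/2 = 45.5.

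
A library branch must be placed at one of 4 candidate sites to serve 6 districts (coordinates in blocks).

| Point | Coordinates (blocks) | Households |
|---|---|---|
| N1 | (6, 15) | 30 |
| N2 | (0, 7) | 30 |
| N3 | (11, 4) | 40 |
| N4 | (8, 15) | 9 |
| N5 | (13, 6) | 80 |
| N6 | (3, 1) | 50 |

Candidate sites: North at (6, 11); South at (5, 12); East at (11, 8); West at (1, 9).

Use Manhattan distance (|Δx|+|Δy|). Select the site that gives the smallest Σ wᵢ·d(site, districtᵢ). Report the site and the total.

East, total 2040 blocks

Total weighted distance at each candidate:
  North (6, 11): total = 2564
  South (5, 12): total = 2804
  East (11, 8): total = 2040
  West (1, 9): total = 2837
Minimum is at East with total 2040 blocks.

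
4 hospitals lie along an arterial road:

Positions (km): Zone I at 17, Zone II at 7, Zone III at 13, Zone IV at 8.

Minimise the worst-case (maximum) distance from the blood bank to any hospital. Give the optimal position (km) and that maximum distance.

location 12, max distance 5

The 1-center on a line is the midpoint of the two extreme points: leftmost at 7, rightmost at 17.
Optimal location = (7 + 17)/2 = 12; maximum distance = (17 − 7)/2 = 5.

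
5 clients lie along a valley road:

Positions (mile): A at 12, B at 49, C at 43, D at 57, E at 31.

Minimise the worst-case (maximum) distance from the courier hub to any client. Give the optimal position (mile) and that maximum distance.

location 34.5, max distance 22.5

The 1-center on a line is the midpoint of the two extreme points: leftmost at 12, rightmost at 57.
Optimal location = (12 + 57)/2 = 34.5; maximum distance = (57 − 12)/2 = 22.5.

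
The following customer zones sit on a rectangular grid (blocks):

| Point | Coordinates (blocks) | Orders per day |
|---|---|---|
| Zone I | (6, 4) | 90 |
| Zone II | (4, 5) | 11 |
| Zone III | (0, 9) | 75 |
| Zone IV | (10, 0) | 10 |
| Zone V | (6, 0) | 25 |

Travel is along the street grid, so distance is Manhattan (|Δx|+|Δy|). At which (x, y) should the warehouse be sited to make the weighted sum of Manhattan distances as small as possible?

Manhattan distance separates: Σwᵢ(|x−xᵢ|+|y−yᵢ|) = Σwᵢ|x−xᵢ| + Σwᵢ|y−yᵢ|, so x and y are optimised independently as 1-D weighted medians.
Total weight W = 211; half = 105.5.
x-coordinate, sorted with cumulative weight:
  x=0 (Zone III, w=75) cum 75
  x=4 (Zone II, w=11) cum 86
  x=6 (Zone I, w=90) cum 176  ← median
  x=6 (Zone V, w=25) cum 201
  x=10 (Zone IV, w=10) cum 211
⇒ x* = 6
y-coordinate, sorted with cumulative weight:
  y=0 (Zone IV, w=10) cum 10
  y=0 (Zone V, w=25) cum 35
  y=4 (Zone I, w=90) cum 125  ← median
  y=5 (Zone II, w=11) cum 136
  y=9 (Zone III, w=75) cum 211
⇒ y* = 4

(6, 4)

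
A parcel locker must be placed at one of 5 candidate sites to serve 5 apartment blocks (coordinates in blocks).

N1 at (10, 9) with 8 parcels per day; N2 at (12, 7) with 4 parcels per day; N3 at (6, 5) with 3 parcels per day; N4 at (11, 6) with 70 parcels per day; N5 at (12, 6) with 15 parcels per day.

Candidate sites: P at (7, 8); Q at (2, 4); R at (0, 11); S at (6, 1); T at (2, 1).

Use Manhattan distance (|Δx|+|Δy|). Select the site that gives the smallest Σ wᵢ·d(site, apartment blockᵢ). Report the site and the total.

P, total 593 blocks

Total weighted distance at each candidate:
  P (7, 8): total = 593
  Q (2, 4): total = 1121
  R (0, 11): total = 1571
  S (6, 1): total = 1021
  T (2, 1): total = 1421
Minimum is at P with total 593 blocks.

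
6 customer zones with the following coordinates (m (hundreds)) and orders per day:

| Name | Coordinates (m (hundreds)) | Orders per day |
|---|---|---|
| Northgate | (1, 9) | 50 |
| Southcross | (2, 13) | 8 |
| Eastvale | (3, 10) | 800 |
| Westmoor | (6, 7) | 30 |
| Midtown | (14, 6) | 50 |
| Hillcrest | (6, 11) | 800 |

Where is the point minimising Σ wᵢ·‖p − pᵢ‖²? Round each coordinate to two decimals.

The minimiser of Σwᵢ‖p−pᵢ‖² is the weighted centroid p* = (Σwᵢpᵢ)/(Σwᵢ).
Σwᵢ = 1738.
Σwᵢxᵢ = 50·1 + 8·2 + 800·3 + 30·6 + 50·14 + 800·6 = 8146.
Σwᵢyᵢ = 50·9 + 8·13 + 800·10 + 30·7 + 50·6 + 800·11 = 17864.
x* = 8146/1738 = 4.69, y* = 17864/1738 = 10.28.

(4.69, 10.28)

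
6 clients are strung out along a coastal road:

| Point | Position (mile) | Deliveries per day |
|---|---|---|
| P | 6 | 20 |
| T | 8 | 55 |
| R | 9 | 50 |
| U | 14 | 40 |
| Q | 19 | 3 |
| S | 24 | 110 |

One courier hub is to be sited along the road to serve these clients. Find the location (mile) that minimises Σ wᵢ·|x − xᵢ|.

x = 14

For a sum of weighted absolute distances on a line, the optimum is the weighted median (not the mean). Total weight W = 278; half-weight = 139.
Sort by position and accumulate weight:
  mile 6 (P, w=20) → cum 20
  mile 8 (T, w=55) → cum 75
  mile 9 (R, w=50) → cum 125
  mile 14 (U, w=40) → cum 165  ≥ 139 → median here
  mile 19 (Q, w=3) → cum 168
  mile 24 (S, w=110) → cum 278
Optimal location: mile 14.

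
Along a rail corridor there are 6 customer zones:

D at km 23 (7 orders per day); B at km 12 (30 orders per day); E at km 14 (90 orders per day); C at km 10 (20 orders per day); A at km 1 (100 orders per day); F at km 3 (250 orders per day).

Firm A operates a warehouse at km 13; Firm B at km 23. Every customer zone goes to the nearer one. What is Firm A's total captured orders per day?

490

The indifferent point is the midpoint (13+23)/2 = 18; customer zones left of it (closer to Firm A at 13) go to Firm A, those right go to Firm B.
  A at 1 (w=100) → Firm A
  F at 3 (w=250) → Firm A
  C at 10 (w=20) → Firm A
  B at 12 (w=30) → Firm A
  E at 14 (w=90) → Firm A
  D at 23 (w=7) → Firm B
Firm A captures 490; Firm B captures 7.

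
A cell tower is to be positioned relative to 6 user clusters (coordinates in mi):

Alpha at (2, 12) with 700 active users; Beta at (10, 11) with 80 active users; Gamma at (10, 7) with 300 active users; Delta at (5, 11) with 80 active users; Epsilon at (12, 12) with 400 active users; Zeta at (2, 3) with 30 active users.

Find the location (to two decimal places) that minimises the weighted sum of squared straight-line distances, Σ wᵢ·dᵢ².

The minimiser of Σwᵢ‖p−pᵢ‖² is the weighted centroid p* = (Σwᵢpᵢ)/(Σwᵢ).
Σwᵢ = 1590.
Σwᵢxᵢ = 700·2 + 80·10 + 300·10 + 80·5 + 400·12 + 30·2 = 10460.
Σwᵢyᵢ = 700·12 + 80·11 + 300·7 + 80·11 + 400·12 + 30·3 = 17150.
x* = 10460/1590 = 6.58, y* = 17150/1590 = 10.79.

(6.58, 10.79)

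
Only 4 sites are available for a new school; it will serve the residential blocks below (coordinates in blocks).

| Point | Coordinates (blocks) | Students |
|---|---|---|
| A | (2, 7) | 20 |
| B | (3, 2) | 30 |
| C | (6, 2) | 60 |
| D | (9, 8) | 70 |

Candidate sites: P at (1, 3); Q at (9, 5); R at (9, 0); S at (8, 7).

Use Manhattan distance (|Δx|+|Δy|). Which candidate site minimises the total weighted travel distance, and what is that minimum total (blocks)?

Total weighted distance at each candidate:
  P (1, 3): total = 1460
  Q (9, 5): total = 1020
  R (9, 0): total = 1380
  S (8, 7): total = 980
Minimum is at S with total 980 blocks.

S, total 980 blocks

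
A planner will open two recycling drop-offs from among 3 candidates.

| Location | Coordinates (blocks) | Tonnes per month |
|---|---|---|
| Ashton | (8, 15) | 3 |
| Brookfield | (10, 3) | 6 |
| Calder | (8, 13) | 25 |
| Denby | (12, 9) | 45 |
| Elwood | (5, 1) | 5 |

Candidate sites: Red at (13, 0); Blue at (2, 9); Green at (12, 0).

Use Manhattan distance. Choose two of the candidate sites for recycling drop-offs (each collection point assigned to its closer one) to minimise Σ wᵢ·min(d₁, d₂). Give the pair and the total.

{Blue, Green}, total 761

Evaluate every pair (each demand assigned to the nearer of the two):
  {Blue, Green}: total = 761
  {Red, Blue}: total = 817
  {Red, Green}: total = 957
Best pair: {Blue, Green} with total 761.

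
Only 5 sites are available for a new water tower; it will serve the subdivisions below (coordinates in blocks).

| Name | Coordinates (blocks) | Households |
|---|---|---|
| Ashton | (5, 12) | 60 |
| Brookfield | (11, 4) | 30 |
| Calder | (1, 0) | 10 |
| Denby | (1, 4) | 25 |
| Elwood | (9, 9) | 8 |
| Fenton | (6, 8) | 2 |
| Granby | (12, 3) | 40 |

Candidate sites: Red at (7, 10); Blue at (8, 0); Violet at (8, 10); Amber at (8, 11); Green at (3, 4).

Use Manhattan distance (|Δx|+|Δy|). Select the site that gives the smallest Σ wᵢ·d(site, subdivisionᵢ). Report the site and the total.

Total weighted distance at each candidate:
  Red (7, 10): total = 1510
  Blue (8, 0): total = 1835
  Violet (8, 10): total = 1529
  Amber (8, 11): total = 1584
  Green (3, 4): total = 1452
Minimum is at Green with total 1452 blocks.

Green, total 1452 blocks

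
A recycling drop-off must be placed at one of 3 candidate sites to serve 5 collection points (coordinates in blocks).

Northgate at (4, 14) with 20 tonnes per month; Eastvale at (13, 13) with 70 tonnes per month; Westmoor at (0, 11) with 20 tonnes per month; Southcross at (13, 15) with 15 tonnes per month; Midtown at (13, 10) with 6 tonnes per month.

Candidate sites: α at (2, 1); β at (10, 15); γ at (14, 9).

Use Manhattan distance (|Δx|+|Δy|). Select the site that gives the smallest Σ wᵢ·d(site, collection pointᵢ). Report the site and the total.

β, total 863 blocks

Total weighted distance at each candidate:
  α (2, 1): total = 2645
  β (10, 15): total = 863
  γ (14, 9): total = 1087
Minimum is at β with total 863 blocks.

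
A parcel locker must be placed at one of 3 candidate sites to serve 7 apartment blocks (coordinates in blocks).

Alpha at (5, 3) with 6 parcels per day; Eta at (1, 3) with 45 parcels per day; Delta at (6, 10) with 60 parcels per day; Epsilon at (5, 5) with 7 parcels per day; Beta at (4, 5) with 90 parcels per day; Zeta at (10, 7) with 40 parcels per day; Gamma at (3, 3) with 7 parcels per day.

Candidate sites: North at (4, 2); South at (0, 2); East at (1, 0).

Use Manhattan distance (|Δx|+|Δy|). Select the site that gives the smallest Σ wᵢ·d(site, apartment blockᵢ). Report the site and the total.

North, total 1544 blocks

Total weighted distance at each candidate:
  North (4, 2): total = 1544
  South (0, 2): total = 2280
  East (1, 0): total = 2535
Minimum is at North with total 1544 blocks.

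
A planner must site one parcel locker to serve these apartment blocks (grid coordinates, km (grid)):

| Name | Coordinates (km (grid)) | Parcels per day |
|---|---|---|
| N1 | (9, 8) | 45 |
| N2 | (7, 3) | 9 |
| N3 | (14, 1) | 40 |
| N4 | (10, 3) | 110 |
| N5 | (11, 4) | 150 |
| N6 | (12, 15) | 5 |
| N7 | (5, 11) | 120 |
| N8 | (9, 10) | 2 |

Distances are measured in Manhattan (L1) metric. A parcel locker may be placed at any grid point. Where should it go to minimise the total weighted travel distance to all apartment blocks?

Manhattan distance separates: Σwᵢ(|x−xᵢ|+|y−yᵢ|) = Σwᵢ|x−xᵢ| + Σwᵢ|y−yᵢ|, so x and y are optimised independently as 1-D weighted medians.
Total weight W = 481; half = 240.5.
x-coordinate, sorted with cumulative weight:
  x=5 (N7, w=120) cum 120
  x=7 (N2, w=9) cum 129
  x=9 (N1, w=45) cum 174
  x=9 (N8, w=2) cum 176
  x=10 (N4, w=110) cum 286  ← median
  x=11 (N5, w=150) cum 436
  x=12 (N6, w=5) cum 441
  x=14 (N3, w=40) cum 481
⇒ x* = 10
y-coordinate, sorted with cumulative weight:
  y=1 (N3, w=40) cum 40
  y=3 (N2, w=9) cum 49
  y=3 (N4, w=110) cum 159
  y=4 (N5, w=150) cum 309  ← median
  y=8 (N1, w=45) cum 354
  y=10 (N8, w=2) cum 356
  y=11 (N7, w=120) cum 476
  y=15 (N6, w=5) cum 481
⇒ y* = 4

(10, 4)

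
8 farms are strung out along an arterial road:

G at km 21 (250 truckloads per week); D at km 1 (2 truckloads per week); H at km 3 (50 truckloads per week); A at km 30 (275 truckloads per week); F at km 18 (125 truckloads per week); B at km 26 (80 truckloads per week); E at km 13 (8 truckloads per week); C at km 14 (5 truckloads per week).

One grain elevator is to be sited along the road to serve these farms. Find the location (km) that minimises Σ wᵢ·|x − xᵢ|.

x = 21

For a sum of weighted absolute distances on a line, the optimum is the weighted median (not the mean). Total weight W = 795; half-weight = 397.5.
Sort by position and accumulate weight:
  km 1 (D, w=2) → cum 2
  km 3 (H, w=50) → cum 52
  km 13 (E, w=8) → cum 60
  km 14 (C, w=5) → cum 65
  km 18 (F, w=125) → cum 190
  km 21 (G, w=250) → cum 440  ≥ 397.5 → median here
  km 26 (B, w=80) → cum 520
  km 30 (A, w=275) → cum 795
Optimal location: km 21.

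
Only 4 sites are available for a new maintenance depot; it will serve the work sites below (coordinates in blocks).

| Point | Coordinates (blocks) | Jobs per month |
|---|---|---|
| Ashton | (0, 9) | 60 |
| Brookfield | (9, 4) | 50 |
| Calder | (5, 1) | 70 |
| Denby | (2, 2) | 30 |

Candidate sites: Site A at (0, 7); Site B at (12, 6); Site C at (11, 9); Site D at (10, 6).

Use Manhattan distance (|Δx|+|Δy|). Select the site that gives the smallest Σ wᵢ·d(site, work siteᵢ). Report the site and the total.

Site A, total 1700 blocks

Total weighted distance at each candidate:
  Site A (0, 7): total = 1700
  Site B (12, 6): total = 2410
  Site C (11, 9): total = 2470
  Site D (10, 6): total = 1990
Minimum is at Site A with total 1700 blocks.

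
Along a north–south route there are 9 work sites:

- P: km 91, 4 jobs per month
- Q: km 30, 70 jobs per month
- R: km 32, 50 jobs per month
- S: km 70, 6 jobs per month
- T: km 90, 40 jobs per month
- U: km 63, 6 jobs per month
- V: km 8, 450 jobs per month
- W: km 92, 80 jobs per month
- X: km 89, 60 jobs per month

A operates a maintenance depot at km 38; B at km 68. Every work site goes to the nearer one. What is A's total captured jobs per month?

570

The indifferent point is the midpoint (38+68)/2 = 53; work sites left of it (closer to A at 38) go to A, those right go to B.
  V at 8 (w=450) → A
  Q at 30 (w=70) → A
  R at 32 (w=50) → A
  U at 63 (w=6) → B
  S at 70 (w=6) → B
  X at 89 (w=60) → B
  T at 90 (w=40) → B
  P at 91 (w=4) → B
  W at 92 (w=80) → B
A captures 570; B captures 196.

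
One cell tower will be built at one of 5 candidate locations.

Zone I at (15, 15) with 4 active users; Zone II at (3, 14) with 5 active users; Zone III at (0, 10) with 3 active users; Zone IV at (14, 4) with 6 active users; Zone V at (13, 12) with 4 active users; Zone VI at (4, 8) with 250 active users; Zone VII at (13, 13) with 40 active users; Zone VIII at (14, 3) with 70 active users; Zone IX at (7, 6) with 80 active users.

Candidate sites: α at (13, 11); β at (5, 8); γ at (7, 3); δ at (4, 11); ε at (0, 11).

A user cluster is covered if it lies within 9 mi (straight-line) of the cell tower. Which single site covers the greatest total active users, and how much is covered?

γ, covering 406

Coverage radius r = 9 mi; a point is covered iff (Δx)²+(Δy)² ≤ 9² = 81.
  α (13, 11): covers {Zone I, Zone IV, Zone V, Zone VII, Zone VIII, Zone IX} → 204
  β (5, 8): covers {Zone II, Zone III, Zone V, Zone VI, Zone IX} → 342
  γ (7, 3): covers {Zone IV, Zone VI, Zone VIII, Zone IX} → 406
  δ (4, 11): covers {Zone II, Zone III, Zone VI, Zone IX} → 338
  ε (0, 11): covers {Zone II, Zone III, Zone VI, Zone IX} → 338
Maximum coverage at γ: 406 active users.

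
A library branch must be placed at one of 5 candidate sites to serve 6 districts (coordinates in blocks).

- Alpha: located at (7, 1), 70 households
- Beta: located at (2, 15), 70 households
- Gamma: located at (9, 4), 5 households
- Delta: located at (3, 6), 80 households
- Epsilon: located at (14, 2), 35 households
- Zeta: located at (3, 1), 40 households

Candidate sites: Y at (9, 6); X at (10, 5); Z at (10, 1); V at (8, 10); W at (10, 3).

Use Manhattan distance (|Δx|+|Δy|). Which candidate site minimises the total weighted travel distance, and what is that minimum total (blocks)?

Total weighted distance at each candidate:
  Y (9, 6): total = 2855
  X (10, 5): total = 3085
  Z (10, 1): total = 3185
  V (8, 10): total = 3275
  W (10, 3): total = 3095
Minimum is at Y with total 2855 blocks.

Y, total 2855 blocks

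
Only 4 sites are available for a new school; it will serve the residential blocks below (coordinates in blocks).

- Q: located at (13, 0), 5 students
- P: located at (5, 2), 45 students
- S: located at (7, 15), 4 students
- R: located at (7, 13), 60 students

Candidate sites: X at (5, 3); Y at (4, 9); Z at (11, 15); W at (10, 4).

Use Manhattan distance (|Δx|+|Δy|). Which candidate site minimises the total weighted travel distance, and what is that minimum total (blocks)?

X, total 876 blocks

Total weighted distance at each candidate:
  X (5, 3): total = 876
  Y (4, 9): total = 906
  Z (11, 15): total = 1316
  W (10, 4): total = 1126
Minimum is at X with total 876 blocks.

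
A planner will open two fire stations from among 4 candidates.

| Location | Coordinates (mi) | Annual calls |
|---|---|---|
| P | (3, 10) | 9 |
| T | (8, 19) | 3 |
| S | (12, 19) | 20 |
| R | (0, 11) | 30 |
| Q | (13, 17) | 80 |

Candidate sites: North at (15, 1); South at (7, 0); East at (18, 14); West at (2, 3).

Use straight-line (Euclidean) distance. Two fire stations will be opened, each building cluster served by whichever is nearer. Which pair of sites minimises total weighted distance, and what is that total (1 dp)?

{East, West}, total 967.2

Evaluate every pair (each demand assigned to the nearer of the two):
  {East, West}: total = 967.2
  {South, East}: total = 1144.3
  {North, East}: total = 1332.1
  {North, West}: total = 2017.2
  {South, West}: total = 2164.0
  {North, South}: total = 2200.1
Best pair: {East, West} with total 967.2.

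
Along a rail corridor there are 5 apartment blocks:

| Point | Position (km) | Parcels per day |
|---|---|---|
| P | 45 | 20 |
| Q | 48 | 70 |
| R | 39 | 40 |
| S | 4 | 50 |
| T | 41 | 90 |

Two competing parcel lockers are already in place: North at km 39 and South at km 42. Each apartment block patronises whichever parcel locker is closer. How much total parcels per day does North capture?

90

The indifferent point is the midpoint (39+42)/2 = 40.5; apartment blocks left of it (closer to North at 39) go to North, those right go to South.
  S at 4 (w=50) → North
  R at 39 (w=40) → North
  T at 41 (w=90) → South
  P at 45 (w=20) → South
  Q at 48 (w=70) → South
North captures 90; South captures 180.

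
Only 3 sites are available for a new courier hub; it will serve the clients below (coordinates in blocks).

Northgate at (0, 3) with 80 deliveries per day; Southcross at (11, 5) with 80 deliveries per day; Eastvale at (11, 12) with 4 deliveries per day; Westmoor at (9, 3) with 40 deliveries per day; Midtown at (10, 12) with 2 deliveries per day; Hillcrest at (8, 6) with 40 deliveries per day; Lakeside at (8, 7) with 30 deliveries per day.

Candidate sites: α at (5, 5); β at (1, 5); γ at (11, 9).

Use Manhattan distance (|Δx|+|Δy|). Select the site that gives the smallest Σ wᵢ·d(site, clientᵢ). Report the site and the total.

Total weighted distance at each candidate:
  α (5, 5): total = 1666
  β (1, 5): total = 2130
  γ (11, 9): total = 2410
Minimum is at α with total 1666 blocks.

α, total 1666 blocks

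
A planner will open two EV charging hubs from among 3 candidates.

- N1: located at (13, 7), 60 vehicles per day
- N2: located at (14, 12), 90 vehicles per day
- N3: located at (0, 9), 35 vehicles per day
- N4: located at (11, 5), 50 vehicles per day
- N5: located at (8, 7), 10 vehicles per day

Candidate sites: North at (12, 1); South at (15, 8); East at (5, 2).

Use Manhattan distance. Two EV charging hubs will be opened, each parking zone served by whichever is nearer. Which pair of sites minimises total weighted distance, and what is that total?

Evaluate every pair (each demand assigned to the nearer of the two):
  {South, East}: total = 1480
  {North, South}: total = 1520
  {North, East}: total = 2340
Best pair: {South, East} with total 1480.

{South, East}, total 1480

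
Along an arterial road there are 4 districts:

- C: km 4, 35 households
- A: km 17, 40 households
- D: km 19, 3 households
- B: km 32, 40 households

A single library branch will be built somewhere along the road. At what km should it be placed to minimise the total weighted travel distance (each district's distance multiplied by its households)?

For a sum of weighted absolute distances on a line, the optimum is the weighted median (not the mean). Total weight W = 118; half-weight = 59.
Sort by position and accumulate weight:
  km 4 (C, w=35) → cum 35
  km 17 (A, w=40) → cum 75  ≥ 59 → median here
  km 19 (D, w=3) → cum 78
  km 32 (B, w=40) → cum 118
Optimal location: km 17.

x = 17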